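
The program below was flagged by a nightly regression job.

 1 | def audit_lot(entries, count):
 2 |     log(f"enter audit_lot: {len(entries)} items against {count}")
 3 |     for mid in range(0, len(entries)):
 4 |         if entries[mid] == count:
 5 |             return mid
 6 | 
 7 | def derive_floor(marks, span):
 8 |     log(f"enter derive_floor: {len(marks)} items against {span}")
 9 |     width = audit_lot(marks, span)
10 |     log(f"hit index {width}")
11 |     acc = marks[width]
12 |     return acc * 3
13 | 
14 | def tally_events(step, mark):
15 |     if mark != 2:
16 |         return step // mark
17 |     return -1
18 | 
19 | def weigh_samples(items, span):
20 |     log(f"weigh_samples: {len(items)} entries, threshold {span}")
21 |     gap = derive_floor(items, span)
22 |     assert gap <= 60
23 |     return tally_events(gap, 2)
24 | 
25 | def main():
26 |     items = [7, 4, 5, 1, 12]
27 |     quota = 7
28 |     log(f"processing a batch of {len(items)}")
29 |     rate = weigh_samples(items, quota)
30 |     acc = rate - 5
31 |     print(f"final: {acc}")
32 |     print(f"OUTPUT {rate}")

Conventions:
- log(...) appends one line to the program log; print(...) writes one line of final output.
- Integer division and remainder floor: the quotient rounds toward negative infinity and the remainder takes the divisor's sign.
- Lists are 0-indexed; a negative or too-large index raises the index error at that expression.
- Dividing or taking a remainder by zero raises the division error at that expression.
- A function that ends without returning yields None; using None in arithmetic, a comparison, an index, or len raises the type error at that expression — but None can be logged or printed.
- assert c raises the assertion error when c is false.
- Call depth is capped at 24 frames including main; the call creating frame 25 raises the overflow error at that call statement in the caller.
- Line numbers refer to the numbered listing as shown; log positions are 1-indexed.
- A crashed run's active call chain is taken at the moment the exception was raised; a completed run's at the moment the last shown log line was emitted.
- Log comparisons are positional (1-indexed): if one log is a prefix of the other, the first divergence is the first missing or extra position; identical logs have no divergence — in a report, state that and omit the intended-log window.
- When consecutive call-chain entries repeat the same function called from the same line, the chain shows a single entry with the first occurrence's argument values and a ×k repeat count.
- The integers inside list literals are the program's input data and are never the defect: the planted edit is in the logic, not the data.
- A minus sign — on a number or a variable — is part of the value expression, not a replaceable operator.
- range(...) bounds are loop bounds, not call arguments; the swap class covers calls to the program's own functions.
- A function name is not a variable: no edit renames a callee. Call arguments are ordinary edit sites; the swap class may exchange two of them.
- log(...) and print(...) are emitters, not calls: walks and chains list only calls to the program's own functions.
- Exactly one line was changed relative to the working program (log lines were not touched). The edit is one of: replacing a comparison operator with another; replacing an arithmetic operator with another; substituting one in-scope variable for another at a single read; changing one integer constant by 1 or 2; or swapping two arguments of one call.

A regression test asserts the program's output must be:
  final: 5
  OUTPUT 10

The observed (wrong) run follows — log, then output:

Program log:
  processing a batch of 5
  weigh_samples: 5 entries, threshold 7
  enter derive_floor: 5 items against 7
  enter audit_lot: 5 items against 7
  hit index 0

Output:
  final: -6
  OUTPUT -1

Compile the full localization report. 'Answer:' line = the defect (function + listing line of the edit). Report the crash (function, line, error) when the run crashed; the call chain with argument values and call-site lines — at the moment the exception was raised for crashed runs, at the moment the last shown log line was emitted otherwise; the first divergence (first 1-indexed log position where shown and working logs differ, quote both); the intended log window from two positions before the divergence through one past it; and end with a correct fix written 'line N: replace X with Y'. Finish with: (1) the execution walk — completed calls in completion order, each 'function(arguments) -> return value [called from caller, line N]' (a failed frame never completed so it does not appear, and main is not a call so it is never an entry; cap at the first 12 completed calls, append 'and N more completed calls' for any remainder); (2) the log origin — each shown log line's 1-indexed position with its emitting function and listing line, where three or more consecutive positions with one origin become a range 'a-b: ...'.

Answer: the defect is in tally_events at line 15.
Core observation: Log streams are identical — the defect surfaces only in the printed output.
Call chain: main -> weigh_samples([7, 4, 5, 1, 12], 7) (called at line 29) -> derive_floor([7, 4, 5, 1, 12], 7) (called at line 21).
First divergence: none (the log streams are identical).
Execution walk:
  audit_lot([7, 4, 5, 1, 12], 7) -> 0  [called from derive_floor, line 9]
  derive_floor([7, 4, 5, 1, 12], 7) -> 21  [called from weigh_samples, line 21]
  tally_events(21, 2) -> -1  [called from weigh_samples, line 23]
  weigh_samples([7, 4, 5, 1, 12], 7) -> -1  [called from main, line 29]
Log line origins:
  1: logged in main at line 28
  2: logged in weigh_samples at line 20
  3: logged in derive_floor at line 8
  4: logged in audit_lot at line 2
  5: logged in derive_floor at line 10
A correct fix: line 15: replace `2` with `0`.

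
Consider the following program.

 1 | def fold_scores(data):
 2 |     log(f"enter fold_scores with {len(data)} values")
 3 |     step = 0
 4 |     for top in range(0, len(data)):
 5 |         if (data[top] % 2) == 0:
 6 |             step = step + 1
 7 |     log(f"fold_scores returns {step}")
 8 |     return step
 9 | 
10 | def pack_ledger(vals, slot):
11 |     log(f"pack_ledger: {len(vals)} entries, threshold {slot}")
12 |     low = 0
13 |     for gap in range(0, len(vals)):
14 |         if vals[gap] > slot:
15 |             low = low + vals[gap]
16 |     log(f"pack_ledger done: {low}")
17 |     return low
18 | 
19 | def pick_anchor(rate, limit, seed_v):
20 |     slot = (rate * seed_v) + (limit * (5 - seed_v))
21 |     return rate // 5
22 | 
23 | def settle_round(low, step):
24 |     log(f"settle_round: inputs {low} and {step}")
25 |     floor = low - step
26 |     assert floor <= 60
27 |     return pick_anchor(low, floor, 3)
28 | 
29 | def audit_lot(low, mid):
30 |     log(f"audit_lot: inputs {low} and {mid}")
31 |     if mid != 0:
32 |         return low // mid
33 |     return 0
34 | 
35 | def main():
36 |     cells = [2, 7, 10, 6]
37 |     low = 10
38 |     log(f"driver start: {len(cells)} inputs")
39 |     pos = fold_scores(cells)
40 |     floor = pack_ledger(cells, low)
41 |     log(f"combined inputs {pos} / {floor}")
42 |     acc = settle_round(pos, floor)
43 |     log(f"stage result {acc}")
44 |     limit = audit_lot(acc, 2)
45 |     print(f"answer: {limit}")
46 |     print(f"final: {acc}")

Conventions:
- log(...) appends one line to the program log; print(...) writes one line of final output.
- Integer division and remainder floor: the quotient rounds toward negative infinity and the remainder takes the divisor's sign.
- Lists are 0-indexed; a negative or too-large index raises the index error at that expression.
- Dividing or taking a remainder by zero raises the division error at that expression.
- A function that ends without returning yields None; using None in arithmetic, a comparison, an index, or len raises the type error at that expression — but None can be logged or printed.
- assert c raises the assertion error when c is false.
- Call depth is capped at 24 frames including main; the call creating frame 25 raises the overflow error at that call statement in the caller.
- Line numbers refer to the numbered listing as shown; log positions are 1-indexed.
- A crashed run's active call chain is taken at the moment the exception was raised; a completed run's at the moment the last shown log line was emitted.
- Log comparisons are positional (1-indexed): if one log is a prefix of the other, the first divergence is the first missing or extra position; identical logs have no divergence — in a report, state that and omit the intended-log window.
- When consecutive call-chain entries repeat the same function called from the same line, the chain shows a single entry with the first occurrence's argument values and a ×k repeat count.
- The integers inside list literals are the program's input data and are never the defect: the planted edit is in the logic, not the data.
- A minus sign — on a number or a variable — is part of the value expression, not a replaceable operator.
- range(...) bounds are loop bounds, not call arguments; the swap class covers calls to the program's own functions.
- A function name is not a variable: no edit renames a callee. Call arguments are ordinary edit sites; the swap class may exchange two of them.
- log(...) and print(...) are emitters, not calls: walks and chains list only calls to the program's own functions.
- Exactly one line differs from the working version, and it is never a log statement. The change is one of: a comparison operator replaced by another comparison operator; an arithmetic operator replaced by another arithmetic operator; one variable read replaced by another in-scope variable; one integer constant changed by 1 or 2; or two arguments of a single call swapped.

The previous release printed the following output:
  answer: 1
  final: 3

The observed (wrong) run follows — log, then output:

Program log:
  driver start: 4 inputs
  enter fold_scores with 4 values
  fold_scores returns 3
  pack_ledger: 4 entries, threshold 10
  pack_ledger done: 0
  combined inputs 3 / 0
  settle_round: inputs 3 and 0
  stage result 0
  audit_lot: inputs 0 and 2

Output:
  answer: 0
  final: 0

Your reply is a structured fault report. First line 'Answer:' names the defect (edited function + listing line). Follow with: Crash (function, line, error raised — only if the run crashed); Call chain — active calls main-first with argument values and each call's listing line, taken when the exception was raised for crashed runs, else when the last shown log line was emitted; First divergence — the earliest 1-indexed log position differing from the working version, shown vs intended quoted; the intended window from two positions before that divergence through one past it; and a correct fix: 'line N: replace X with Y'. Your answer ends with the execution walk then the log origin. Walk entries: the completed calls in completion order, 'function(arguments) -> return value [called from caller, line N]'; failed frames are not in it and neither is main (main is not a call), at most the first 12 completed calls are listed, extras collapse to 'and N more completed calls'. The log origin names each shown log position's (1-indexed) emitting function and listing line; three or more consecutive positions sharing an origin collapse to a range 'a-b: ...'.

Answer: the defect is in pick_anchor at line 21.
Key observation: Position 8 is the first bad log line: 'stage result 0' should read 'stage result 3'.
Call chain: main -> audit_lot(0, 2) (called at line 44).
First divergence: at position 8 the run shows 'stage result 0' where the working version logs 'stage result 3'.
Intended log window:
  6: combined inputs 3 / 0
  7: settle_round: inputs 3 and 0
  8: stage result 3
  9: audit_lot: inputs 3 and 2
Execution walk:
  fold_scores([2, 7, 10, 6]) -> 3  [called from main, line 39]
  pack_ledger([2, 7, 10, 6], 10) -> 0  [called from main, line 40]
  pick_anchor(3, 3, 3) -> 0  [called from settle_round, line 27]
  settle_round(3, 0) -> 0  [called from main, line 42]
  audit_lot(0, 2) -> 0  [called from main, line 44]
Log origins:
  1: from main, line 38
  2: from fold_scores, line 2
  3: from fold_scores, line 7
  4: from pack_ledger, line 11
  5: from pack_ledger, line 16
  6: from main, line 41
  7: from settle_round, line 24
  8: from main, line 43
  9: from audit_lot, line 30
A correct fix: line 21: replace `rate` with `slot`.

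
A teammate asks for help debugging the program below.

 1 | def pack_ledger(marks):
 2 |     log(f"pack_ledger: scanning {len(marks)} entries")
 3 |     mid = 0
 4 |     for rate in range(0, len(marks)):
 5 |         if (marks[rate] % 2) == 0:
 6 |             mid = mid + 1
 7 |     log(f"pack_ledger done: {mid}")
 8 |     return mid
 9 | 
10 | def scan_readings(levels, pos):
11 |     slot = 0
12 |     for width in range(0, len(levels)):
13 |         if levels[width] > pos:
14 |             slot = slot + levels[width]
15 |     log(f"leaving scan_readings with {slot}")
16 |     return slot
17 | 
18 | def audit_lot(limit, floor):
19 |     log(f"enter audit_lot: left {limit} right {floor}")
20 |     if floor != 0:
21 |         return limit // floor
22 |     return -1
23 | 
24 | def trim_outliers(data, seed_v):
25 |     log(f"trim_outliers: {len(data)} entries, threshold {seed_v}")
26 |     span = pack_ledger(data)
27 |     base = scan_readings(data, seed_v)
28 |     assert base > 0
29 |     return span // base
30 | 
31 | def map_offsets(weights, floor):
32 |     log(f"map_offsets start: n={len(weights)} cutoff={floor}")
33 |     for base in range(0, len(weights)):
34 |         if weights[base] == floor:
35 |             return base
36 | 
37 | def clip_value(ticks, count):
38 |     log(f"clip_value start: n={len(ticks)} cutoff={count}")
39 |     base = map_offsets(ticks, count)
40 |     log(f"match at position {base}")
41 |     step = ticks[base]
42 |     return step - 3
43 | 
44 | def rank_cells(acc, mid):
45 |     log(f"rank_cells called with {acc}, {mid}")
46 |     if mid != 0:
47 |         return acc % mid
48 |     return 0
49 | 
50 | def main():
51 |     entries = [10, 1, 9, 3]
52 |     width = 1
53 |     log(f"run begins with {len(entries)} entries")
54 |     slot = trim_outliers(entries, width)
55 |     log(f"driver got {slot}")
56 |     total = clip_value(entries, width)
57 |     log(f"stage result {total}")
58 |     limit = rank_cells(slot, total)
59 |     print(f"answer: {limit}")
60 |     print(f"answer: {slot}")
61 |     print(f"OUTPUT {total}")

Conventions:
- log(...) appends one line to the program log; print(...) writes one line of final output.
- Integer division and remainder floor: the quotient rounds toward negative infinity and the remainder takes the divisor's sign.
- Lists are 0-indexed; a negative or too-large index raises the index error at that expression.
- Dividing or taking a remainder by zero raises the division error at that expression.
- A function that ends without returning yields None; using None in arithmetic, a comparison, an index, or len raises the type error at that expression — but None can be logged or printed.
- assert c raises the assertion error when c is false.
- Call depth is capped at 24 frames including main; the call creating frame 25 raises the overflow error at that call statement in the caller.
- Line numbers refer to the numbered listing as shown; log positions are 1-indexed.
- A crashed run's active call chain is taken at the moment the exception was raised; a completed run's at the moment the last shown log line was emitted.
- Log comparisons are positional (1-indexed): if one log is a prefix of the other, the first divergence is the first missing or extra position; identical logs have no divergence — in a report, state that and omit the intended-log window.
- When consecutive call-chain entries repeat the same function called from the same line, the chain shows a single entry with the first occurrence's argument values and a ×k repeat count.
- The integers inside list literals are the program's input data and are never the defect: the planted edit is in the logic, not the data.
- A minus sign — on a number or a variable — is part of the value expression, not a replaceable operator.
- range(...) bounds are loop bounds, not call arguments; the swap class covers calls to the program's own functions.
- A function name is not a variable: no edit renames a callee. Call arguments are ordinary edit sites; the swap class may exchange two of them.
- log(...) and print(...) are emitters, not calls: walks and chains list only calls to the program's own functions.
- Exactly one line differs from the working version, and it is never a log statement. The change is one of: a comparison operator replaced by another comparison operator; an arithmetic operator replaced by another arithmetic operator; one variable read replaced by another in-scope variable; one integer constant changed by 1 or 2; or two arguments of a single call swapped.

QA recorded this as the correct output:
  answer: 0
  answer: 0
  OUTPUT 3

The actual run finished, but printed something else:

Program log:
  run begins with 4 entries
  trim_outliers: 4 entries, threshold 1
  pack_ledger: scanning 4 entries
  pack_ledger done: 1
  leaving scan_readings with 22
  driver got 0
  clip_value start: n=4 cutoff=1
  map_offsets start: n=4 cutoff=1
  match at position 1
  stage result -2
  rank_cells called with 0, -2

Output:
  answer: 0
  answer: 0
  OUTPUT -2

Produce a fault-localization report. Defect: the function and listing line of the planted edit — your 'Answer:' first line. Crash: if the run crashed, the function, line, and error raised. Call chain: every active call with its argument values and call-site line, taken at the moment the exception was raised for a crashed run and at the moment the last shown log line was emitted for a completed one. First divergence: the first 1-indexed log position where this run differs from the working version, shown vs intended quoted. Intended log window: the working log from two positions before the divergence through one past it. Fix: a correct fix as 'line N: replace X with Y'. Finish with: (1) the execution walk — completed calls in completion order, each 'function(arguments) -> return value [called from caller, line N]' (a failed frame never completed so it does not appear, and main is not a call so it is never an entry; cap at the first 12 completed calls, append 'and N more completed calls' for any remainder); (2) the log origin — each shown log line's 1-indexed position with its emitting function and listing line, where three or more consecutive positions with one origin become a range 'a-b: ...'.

Answer: the defect is in clip_value at line 42.
Key fact: At log position 10 the runs split — shown 'stage result -2', but the working version logs 'stage result 3'.
Call chain: main -> rank_cells(0, -2) (called at line 58).
First divergence: at position 10 the run shows 'stage result -2' where the working version logs 'stage result 3'.
Intended log window:
  8: map_offsets start: n=4 cutoff=1
  9: match at position 1
  10: stage result 3
  11: rank_cells called with 0, 3
Execution walk:
  pack_ledger([10, 1, 9, 3]) -> 1  [called from trim_outliers, line 26]
  scan_readings([10, 1, 9, 3], 1) -> 22  [called from trim_outliers, line 27]
  trim_outliers([10, 1, 9, 3], 1) -> 0  [called from main, line 54]
  map_offsets([10, 1, 9, 3], 1) -> 1  [called from clip_value, line 39]
  clip_value([10, 1, 9, 3], 1) -> -2  [called from main, line 56]
  rank_cells(0, -2) -> 0  [called from main, line 58]
Log line origins:
  1 — main, line 53
  2 — trim_outliers, line 25
  3 — pack_ledger, line 2
  4 — pack_ledger, line 7
  5 — scan_readings, line 15
  6 — main, line 55
  7 — clip_value, line 38
  8 — map_offsets, line 32
  9 — clip_value, line 40
  10 — main, line 57
  11 — rank_cells, line 45
A correct fix: line 42: replace `-` with `*`.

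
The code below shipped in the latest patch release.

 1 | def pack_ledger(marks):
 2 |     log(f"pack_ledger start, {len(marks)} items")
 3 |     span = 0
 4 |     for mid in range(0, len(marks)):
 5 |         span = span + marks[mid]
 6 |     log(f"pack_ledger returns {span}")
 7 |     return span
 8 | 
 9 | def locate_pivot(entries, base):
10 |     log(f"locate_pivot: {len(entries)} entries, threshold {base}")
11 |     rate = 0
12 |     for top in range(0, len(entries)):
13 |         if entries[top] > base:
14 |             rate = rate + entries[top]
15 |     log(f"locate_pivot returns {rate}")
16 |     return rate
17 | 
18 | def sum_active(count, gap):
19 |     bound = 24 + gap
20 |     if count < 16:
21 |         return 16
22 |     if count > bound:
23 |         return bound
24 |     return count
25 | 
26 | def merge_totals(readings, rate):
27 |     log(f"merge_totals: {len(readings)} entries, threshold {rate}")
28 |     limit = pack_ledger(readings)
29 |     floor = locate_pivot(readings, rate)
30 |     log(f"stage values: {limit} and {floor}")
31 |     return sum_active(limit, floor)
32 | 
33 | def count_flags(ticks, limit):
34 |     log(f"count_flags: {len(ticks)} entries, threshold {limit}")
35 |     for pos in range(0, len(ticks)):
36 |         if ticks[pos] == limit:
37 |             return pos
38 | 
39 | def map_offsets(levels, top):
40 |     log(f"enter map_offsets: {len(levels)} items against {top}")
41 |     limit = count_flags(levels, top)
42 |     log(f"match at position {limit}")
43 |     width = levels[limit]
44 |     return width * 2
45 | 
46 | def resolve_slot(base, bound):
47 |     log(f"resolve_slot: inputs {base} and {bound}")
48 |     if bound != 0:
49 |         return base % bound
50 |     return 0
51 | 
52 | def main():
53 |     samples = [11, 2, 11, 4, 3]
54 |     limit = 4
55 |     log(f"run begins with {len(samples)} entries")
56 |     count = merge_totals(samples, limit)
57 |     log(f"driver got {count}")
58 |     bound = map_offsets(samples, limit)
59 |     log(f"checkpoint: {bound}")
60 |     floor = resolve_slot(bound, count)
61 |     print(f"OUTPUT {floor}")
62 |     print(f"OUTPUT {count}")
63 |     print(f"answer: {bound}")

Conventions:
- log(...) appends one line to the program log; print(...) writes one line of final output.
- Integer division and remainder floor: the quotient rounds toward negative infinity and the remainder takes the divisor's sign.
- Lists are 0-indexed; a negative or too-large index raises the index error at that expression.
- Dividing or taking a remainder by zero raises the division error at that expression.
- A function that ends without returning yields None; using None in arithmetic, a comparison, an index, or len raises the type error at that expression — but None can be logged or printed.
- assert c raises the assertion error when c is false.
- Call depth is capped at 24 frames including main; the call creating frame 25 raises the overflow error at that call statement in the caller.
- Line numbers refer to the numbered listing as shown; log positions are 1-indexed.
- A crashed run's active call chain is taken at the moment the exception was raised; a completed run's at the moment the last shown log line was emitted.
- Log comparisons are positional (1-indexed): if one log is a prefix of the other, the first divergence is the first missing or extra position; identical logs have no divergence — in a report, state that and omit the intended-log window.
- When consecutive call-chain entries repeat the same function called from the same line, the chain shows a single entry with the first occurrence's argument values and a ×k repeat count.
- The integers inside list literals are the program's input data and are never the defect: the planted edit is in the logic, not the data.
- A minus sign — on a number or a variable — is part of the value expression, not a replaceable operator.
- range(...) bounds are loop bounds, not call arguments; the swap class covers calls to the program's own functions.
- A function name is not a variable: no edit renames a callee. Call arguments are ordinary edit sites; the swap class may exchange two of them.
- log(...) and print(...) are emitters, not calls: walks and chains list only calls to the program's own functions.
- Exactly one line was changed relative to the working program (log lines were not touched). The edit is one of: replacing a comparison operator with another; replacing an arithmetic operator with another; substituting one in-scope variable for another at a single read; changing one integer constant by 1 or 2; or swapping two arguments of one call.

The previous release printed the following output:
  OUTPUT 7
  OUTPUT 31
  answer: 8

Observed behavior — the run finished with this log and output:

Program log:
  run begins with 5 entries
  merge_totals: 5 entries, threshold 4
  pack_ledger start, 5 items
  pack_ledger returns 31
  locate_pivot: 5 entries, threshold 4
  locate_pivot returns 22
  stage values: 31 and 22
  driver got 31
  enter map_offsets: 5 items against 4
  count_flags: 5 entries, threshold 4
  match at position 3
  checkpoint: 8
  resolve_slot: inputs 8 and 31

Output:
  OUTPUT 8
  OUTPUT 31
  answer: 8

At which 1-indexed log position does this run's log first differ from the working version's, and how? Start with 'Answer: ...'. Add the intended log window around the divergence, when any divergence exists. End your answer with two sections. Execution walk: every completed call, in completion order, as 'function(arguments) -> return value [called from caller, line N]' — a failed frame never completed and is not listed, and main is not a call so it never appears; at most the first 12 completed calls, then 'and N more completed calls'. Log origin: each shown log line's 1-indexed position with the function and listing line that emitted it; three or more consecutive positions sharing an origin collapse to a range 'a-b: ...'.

Answer: position 13 — shown 'resolve_slot: inputs 8 and 31', intended 'resolve_slot: inputs 31 and 8'.
Intended log window:
  11: match at position 3
  12: checkpoint: 8
  13: resolve_slot: inputs 31 and 8
Execution walk:
  pack_ledger([11, 2, 11, 4, 3]) -> 31  [called from merge_totals, line 28]
  locate_pivot([11, 2, 11, 4, 3], 4) -> 22  [called from merge_totals, line 29]
  sum_active(31, 22) -> 31  [called from merge_totals, line 31]
  merge_totals([11, 2, 11, 4, 3], 4) -> 31  [called from main, line 56]
  count_flags([11, 2, 11, 4, 3], 4) -> 3  [called from map_offsets, line 41]
  map_offsets([11, 2, 11, 4, 3], 4) -> 8  [called from main, line 58]
  resolve_slot(8, 31) -> 8  [called from main, line 60]
Log origin:
  1: logged in main at line 55
  2: logged in merge_totals at line 27
  3: logged in pack_ledger at line 2
  4: logged in pack_ledger at line 6
  5: logged in locate_pivot at line 10
  6: logged in locate_pivot at line 15
  7: logged in merge_totals at line 30
  8: logged in main at line 57
  9: logged in map_offsets at line 40
  10: logged in count_flags at line 34
  11: logged in map_offsets at line 42
  12: logged in main at line 59
  13: logged in resolve_slot at line 47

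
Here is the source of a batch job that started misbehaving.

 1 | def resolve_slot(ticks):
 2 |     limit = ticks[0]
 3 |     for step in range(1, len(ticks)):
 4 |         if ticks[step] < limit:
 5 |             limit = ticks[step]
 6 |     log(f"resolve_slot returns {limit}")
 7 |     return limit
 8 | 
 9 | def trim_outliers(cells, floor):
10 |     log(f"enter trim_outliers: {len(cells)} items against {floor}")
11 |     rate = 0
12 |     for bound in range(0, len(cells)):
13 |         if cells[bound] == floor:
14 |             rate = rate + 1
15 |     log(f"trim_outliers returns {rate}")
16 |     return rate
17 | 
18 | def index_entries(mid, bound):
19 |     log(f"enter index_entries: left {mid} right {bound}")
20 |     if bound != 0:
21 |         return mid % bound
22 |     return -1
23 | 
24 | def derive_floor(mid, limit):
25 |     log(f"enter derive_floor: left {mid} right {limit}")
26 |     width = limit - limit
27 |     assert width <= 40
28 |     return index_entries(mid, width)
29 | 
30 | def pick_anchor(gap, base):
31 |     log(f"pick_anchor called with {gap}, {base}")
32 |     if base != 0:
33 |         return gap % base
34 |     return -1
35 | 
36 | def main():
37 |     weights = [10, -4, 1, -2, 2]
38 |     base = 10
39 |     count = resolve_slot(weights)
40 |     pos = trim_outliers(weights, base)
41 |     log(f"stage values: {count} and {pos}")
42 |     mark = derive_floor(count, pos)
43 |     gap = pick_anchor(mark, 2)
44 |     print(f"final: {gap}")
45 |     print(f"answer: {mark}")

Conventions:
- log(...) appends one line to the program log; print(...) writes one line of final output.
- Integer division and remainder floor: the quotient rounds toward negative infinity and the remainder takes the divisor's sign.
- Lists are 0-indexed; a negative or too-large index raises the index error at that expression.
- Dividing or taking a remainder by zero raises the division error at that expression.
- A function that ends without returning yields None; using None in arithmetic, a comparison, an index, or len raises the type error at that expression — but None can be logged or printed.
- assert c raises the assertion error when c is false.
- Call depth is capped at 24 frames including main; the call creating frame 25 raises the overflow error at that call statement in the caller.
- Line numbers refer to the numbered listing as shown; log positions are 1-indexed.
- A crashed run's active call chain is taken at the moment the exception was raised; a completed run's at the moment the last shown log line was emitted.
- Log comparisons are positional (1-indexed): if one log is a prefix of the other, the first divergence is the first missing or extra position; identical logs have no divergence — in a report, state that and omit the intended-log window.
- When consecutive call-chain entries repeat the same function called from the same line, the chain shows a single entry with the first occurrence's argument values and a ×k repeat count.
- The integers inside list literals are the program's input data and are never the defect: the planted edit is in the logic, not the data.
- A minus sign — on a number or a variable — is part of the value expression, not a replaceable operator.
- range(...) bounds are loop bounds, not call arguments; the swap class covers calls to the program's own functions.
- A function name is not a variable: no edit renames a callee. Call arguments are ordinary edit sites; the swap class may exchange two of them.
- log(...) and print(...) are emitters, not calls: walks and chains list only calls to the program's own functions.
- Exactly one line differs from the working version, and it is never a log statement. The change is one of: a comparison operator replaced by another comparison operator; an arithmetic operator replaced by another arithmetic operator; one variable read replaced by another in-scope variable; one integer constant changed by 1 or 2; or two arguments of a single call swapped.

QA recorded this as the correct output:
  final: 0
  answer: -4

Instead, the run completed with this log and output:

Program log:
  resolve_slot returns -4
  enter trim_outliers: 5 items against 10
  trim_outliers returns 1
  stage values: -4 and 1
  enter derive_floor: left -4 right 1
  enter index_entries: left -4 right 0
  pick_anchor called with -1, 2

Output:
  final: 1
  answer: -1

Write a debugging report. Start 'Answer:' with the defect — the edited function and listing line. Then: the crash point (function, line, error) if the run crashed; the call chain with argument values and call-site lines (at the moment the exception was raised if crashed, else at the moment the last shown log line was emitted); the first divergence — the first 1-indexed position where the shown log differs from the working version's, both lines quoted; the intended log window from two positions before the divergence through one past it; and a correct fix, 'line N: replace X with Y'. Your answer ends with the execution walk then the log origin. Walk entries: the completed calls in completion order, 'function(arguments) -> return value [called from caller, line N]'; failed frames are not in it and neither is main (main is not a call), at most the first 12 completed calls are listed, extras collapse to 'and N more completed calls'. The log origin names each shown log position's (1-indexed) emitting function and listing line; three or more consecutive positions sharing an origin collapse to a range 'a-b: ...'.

Answer: the defect is in derive_floor at line 26.
Key observation: The earliest visible damage is log position 6 — 'enter index_entries: left -4 right 0' rather than the intended 'enter index_entries: left -4 right -5'.
Call chain: main -> pick_anchor(-1, 2) (called at line 43).
First divergence: position 6; shown 'enter index_entries: left -4 right 0' vs intended 'enter index_entries: left -4 right -5'.
Intended log window:
  4: stage values: -4 and 1
  5: enter derive_floor: left -4 right 1
  6: enter index_entries: left -4 right -5
  7: pick_anchor called with -4, 2
Execution walk:
  resolve_slot([10, -4, 1, -2, 2]) -> -4  [called from main, line 39]
  trim_outliers([10, -4, 1, -2, 2], 10) -> 1  [called from main, line 40]
  index_entries(-4, 0) -> -1  [called from derive_floor, line 28]
  derive_floor(-4, 1) -> -1  [called from main, line 42]
  pick_anchor(-1, 2) -> 1  [called from main, line 43]
Log line origins:
  1: from resolve_slot, line 6
  2: from trim_outliers, line 10
  3: from trim_outliers, line 15
  4: from main, line 41
  5: from derive_floor, line 25
  6: from index_entries, line 19
  7: from pick_anchor, line 31
A correct fix: line 26: replace `limit - limit` with `mid - limit`.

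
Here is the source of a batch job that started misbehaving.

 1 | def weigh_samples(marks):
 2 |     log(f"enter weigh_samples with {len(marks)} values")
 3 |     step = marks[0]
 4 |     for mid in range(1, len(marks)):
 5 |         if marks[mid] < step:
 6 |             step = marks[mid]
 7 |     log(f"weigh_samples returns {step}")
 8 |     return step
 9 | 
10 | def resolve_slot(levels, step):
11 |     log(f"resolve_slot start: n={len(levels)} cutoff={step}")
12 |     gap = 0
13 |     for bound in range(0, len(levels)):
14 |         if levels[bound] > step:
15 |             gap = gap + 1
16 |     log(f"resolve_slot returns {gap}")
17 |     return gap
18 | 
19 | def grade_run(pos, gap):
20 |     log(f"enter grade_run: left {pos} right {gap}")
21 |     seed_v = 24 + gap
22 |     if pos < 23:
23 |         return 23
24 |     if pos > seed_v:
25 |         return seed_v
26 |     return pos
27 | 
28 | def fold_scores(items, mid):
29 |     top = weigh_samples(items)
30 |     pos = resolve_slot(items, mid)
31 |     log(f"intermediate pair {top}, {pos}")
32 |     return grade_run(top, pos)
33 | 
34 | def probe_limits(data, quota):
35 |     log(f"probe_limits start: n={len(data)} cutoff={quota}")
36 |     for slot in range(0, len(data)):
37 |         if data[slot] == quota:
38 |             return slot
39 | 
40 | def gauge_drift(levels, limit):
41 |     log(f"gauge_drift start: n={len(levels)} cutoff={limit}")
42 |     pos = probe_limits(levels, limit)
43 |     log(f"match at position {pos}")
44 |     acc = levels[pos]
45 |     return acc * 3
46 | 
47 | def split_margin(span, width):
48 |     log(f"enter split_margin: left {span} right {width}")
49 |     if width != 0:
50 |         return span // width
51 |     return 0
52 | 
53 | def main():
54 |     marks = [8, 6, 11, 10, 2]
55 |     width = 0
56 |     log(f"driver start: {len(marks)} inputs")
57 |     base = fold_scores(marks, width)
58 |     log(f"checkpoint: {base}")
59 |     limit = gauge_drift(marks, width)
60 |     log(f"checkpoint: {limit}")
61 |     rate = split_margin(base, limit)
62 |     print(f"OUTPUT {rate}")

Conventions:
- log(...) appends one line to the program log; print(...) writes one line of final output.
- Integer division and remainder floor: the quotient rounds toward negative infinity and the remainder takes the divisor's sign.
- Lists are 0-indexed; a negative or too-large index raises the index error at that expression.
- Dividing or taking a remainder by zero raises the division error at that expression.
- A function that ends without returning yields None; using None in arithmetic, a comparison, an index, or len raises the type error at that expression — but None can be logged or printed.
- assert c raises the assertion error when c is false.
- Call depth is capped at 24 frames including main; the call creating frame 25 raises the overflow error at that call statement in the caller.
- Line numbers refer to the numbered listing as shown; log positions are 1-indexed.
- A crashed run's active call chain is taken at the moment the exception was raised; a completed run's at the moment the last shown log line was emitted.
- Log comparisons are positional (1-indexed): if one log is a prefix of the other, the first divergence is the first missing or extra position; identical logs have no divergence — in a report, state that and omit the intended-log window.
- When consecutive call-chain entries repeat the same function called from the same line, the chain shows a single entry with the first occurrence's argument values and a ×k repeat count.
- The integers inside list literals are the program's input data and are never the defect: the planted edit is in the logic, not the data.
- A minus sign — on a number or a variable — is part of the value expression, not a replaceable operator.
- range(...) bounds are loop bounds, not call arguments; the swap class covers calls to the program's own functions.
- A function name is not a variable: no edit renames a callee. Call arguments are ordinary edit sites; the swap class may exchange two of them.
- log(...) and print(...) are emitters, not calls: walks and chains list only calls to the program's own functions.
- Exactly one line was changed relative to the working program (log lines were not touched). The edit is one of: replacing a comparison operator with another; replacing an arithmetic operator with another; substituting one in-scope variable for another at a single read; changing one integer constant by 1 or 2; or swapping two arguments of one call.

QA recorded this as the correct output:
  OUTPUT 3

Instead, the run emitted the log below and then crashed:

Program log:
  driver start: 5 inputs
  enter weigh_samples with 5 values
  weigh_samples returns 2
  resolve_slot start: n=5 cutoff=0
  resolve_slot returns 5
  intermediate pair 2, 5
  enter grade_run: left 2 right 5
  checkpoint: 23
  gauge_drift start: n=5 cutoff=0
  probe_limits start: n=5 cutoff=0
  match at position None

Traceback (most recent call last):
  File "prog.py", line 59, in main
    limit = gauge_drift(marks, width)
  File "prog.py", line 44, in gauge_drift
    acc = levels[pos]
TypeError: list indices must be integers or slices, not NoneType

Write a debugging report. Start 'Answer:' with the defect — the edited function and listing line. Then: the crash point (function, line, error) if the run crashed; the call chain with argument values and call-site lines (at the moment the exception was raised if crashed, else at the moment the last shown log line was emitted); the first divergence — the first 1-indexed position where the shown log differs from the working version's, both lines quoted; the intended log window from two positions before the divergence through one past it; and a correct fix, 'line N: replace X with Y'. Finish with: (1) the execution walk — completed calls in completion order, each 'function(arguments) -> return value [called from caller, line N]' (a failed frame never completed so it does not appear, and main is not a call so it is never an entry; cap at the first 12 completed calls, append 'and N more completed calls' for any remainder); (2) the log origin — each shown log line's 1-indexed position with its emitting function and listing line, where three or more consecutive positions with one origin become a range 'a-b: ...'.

Answer: the defect is in main at line 55.
Core observation: Everything matches until log position 4, which reads 'resolve_slot start: n=5 cutoff=0' in place of 'resolve_slot start: n=5 cutoff=2'.
Crash: gauge_drift, line 44, TypeError.
Call chain: main -> gauge_drift([8, 6, 11, 10, 2], 0) (called at line 59).
First divergence: position 4; shown 'resolve_slot start: n=5 cutoff=0' vs intended 'resolve_slot start: n=5 cutoff=2'.
Intended log window:
  2: enter weigh_samples with 5 values
  3: weigh_samples returns 2
  4: resolve_slot start: n=5 cutoff=2
  5: resolve_slot returns 4
Execution walk:
  weigh_samples([8, 6, 11, 10, 2]) -> 2  [called from fold_scores, line 29]
  resolve_slot([8, 6, 11, 10, 2], 0) -> 5  [called from fold_scores, line 30]
  grade_run(2, 5) -> 23  [called from fold_scores, line 32]
  fold_scores([8, 6, 11, 10, 2], 0) -> 23  [called from main, line 57]
  probe_limits([8, 6, 11, 10, 2], 0) -> None  [called from gauge_drift, line 42]
Log origins:
  1 — main, line 56
  2 — weigh_samples, line 2
  3 — weigh_samples, line 7
  4 — resolve_slot, line 11
  5 — resolve_slot, line 16
  6 — fold_scores, line 31
  7 — grade_run, line 20
  8 — main, line 58
  9 — gauge_drift, line 41
  10 — probe_limits, line 35
  11 — gauge_drift, line 43
A correct fix: line 55: replace `0` with `2`.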